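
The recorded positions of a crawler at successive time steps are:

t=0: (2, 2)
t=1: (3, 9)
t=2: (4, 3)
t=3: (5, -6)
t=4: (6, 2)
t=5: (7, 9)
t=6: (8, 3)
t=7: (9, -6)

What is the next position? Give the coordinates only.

(10, 2)

The first coordinate changes by +1 each step, so at step 8 it is 2 + 8·(1) = 10.
The second coordinate repeats the cycle [2, 9, 3, -6] with period 4; step 8 mod 4 = 0, giving 2.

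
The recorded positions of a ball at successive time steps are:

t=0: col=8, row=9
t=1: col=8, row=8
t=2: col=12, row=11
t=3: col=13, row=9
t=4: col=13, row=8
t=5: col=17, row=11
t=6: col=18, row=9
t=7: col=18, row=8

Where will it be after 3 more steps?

col=23, row=8

The moves between consecutive positions are (+0, -1), (+4, +3), (+1, -2), (+0, -1), (+4, +3), (+1, -2), (+0, -1); they repeat the 3-cycle [(+0, -1), (+4, +3), (+1, -2)].
step 8: apply (+4, +3) → col=22, row=11
step 9: apply (+1, -2) → col=23, row=9
step 10: apply (+0, -1) → col=23, row=8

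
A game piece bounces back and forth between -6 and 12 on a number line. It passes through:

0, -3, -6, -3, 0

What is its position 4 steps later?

12

The value reflects between -6 and 12, moving 3 per step.
  step 5: 0 → 3
  step 6: 3 → 6
  step 7: 6 → 9
  step 8: 9 → 12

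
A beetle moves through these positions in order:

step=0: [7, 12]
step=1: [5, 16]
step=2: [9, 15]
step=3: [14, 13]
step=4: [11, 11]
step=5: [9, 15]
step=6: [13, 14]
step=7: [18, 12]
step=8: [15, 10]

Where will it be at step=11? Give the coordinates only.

Differencing gives [-2, +4], [+4, -1], [+5, -2], [-3, -2], [-2, +4], [+4, -1], [+5, -2], [-3, -2]. This is the pattern [-2, +4], [+4, -1], [+5, -2], [-3, -2] repeated.
step 9: apply [-2, +4] → [13, 14]
step 10: apply [+4, -1] → [17, 13]
step 11: apply [+5, -2] → [22, 11]

[22, 11]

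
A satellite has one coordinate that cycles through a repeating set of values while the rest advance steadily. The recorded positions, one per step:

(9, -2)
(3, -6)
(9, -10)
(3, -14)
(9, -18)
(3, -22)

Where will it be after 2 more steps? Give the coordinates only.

The first coordinate repeats the cycle [9, 3] with period 2; step 7 mod 2 = 1, giving 3.
The second coordinate changes by -4 each step, so at step 7 it is -2 + 7·(-4) = -30.

(3, -30)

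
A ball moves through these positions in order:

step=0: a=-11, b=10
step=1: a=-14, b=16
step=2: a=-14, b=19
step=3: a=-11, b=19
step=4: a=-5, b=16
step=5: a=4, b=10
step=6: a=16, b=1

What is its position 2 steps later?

First differences are (-3,+6), (+0,+3), (+3,+0), (+6,-3), (+9,-6), (+12,-9); their common second difference is (+3,-3) (constant acceleration).
step 7: a=16, b=1 + (+15,-12) → a=31, b=-11
step 8: a=31, b=-11 + (+18,-15) → a=49, b=-26

a=49, b=-26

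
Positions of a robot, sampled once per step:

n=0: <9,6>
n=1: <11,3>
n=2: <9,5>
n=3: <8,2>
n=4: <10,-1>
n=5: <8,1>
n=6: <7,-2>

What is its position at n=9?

<6,-6>

Differencing gives <+2,-3>, <-2,+2>, <-1,-3>, <+2,-3>, <-2,+2>, <-1,-3>. This is the pattern <+2,-3>, <-2,+2>, <-1,-3> repeated.
step 7: apply <+2,-3> → <9,-5>
step 8: apply <-2,+2> → <7,-3>
step 9: apply <-1,-3> → <6,-6>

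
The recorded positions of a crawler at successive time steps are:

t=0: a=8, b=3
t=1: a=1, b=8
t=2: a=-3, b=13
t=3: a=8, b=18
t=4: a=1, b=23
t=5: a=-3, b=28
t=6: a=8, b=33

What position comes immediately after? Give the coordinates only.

a=1, b=38

A: cycles through 8, 1, -3 every 3 steps. Step 7 lands at position 1 of the cycle → 1.
B: linear, +5 per step → 38 at step 7.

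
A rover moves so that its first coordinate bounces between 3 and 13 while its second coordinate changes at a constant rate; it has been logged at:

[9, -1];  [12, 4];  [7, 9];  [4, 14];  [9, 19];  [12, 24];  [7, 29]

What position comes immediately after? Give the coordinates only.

[4, 34]

The first coordinate reflects between 3 and 13, moving 5 per step.
  step 7: 7 → 4
The second coordinate changes by +5 each step: at step 7 it is 34.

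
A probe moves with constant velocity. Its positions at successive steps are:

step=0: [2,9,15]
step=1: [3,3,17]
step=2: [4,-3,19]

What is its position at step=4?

[6,-15,23]

Constant displacement of [+1,-6,+2] per step.
step 3: [4,-3,19] + [+1,-6,+2] → [5,-9,21]
step 4: [5,-9,21] + [+1,-6,+2] → [6,-15,23]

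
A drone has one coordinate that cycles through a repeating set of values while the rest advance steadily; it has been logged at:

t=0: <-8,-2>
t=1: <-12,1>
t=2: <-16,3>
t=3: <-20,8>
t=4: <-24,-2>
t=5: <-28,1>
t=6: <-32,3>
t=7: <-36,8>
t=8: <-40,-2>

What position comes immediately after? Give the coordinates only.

The first coordinate changes by -4 each step, so at step 9 it is -8 + 9·(-4) = -44.
The second coordinate repeats the cycle [-2, 1, 3, 8] with period 4; step 9 mod 4 = 1, giving 1.

<-44,1>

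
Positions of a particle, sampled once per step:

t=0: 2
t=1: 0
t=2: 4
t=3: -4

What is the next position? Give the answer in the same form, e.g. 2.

The jumps are -2, +4, -8 — a geometric progression with ratio -2.
step 4: -4 + 16 → 12

12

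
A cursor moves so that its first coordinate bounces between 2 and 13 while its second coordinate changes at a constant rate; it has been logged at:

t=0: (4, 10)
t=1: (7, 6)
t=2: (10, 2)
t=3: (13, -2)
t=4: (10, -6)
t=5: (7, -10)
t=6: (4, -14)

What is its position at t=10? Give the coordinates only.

The first coordinate travels 3 per step and bounces off the walls at 2 and 13.
  step 7: 4 → 3
  step 8: 3 → 6
  step 9: 6 → 9
  step 10: 9 → 12
The second coordinate changes by -4 each step: at step 10 it is -30.

(12, -30)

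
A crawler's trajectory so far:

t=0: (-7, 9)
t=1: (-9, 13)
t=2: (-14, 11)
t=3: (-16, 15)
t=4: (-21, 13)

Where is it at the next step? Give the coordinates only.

Differencing gives (-2, +4), (-5, -2), (-2, +4), (-5, -2). This is the pattern (-2, +4), (-5, -2) repeated.
step 5: apply (-2, +4) → (-23, 17)

(-23, 17)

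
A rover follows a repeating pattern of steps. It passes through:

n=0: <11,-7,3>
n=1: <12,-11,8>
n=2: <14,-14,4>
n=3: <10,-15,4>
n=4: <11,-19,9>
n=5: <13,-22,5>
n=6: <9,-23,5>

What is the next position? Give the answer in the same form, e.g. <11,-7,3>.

The moves between consecutive positions are <+1,-4,+5>, <+2,-3,-4>, <-4,-1,+0>, <+1,-4,+5>, <+2,-3,-4>, <-4,-1,+0>; they repeat the 3-cycle [<+1,-4,+5>, <+2,-3,-4>, <-4,-1,+0>].
step 7: apply <+1,-4,+5> → <10,-27,10>

<10,-27,10>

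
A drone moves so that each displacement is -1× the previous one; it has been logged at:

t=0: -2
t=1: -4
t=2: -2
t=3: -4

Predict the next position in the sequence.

Consecutive displacements -2, +2, -2 scale by a factor of -1 each step.
step 4: -4 + 2 → -2

-2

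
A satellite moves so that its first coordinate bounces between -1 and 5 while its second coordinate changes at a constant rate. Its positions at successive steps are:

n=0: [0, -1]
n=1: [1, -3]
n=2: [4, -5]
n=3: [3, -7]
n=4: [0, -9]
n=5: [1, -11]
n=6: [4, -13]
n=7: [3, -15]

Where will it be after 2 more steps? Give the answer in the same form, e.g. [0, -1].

[1, -19]

The first coordinate travels 3 per step and bounces off the walls at -1 and 5.
  step 8: 3 → 0
  step 9: 0 → 1
The second coordinate changes by -2 each step: at step 9 it is -19.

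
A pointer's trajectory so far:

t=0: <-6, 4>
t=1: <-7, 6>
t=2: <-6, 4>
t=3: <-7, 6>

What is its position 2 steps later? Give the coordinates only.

<-7, 6>

Consecutive displacements <-1, +2>, <+1, -2>, <-1, +2> scale by a factor of -1 each step.
step 4: <-7, 6> + <+1, -2> → <-6, 4>
step 5: <-6, 4> + <-1, +2> → <-7, 6>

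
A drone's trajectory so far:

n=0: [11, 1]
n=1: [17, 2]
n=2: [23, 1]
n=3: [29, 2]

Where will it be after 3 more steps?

First: linear, +6 per step → 47 at step 6.
Second: cycles through 1, 2 every 2 steps. Step 6 lands at position 0 of the cycle → 1.

[47, 1]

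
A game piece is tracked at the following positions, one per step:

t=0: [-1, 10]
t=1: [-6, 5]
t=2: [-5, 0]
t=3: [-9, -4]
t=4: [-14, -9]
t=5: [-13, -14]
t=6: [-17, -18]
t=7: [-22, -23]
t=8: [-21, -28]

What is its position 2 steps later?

[-30, -37]

The moves between consecutive positions are [-5, -5], [+1, -5], [-4, -4], [-5, -5], [+1, -5], [-4, -4], [-5, -5], [+1, -5]; they repeat the 3-cycle [[-5, -5], [+1, -5], [-4, -4]].
step 9: apply [-4, -4] → [-25, -32]
step 10: apply [-5, -5] → [-30, -37]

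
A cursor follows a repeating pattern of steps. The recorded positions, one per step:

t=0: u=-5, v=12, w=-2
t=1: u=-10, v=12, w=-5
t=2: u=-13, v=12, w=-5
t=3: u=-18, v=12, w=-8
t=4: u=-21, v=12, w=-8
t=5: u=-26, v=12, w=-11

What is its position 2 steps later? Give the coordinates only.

u=-34, v=12, w=-14

The moves between consecutive positions are (-5, +0, -3), (-3, +0, +0), (-5, +0, -3), (-3, +0, +0), (-5, +0, -3); they repeat the 2-cycle [(-5, +0, -3), (-3, +0, +0)].
step 6: apply (-3, +0, +0) → u=-29, v=12, w=-11
step 7: apply (-5, +0, -3) → u=-34, v=12, w=-14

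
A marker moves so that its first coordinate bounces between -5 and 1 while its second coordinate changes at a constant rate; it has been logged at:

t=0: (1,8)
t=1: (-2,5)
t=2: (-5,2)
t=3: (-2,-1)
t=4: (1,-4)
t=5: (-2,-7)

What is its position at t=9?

The first coordinate travels 3 per step and bounces off the walls at -5 and 1.
  step 6: -2 → -5
  step 7: -5 → -2
  step 8: -2 → 1
  step 9: 1 → -2
The second coordinate changes by -3 each step: at step 9 it is -19.

(-2,-19)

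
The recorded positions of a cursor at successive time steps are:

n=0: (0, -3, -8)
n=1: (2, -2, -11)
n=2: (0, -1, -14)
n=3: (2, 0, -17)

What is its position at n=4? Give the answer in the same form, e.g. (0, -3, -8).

First: cycles through 0, 2 every 2 steps. Step 4 lands at position 0 of the cycle → 0.
Second: linear, +1 per step → 1 at step 4.
Third: linear, -3 per step → -20 at step 4.

(0, 1, -20)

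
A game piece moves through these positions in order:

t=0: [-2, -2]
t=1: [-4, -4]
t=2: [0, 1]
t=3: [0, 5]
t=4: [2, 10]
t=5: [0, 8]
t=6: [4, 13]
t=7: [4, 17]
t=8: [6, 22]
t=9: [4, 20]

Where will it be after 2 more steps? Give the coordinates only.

[8, 29]

Differencing gives [-2, -2], [+4, +5], [+0, +4], [+2, +5], [-2, -2], [+4, +5], [+0, +4], [+2, +5], [-2, -2]. This is the pattern [-2, -2], [+4, +5], [+0, +4], [+2, +5] repeated.
step 10: apply [+4, +5] → [8, 25]
step 11: apply [+0, +4] → [8, 29]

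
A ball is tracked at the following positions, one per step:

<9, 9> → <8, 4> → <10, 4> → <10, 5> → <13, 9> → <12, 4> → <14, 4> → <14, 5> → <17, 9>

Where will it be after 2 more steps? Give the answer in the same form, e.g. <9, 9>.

<18, 4>

The moves between consecutive positions are <-1, -5>, <+2, +0>, <+0, +1>, <+3, +4>, <-1, -5>, <+2, +0>, <+0, +1>, <+3, +4>; they repeat the 4-cycle [<-1, -5>, <+2, +0>, <+0, +1>, <+3, +4>].
step 9: apply <-1, -5> → <16, 4>
step 10: apply <+2, +0> → <18, 4>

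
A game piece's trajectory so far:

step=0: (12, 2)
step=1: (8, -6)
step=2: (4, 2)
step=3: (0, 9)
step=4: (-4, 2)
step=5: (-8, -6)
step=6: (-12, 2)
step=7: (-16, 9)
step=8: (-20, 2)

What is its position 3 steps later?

(-32, 9)

First: linear, -4 per step → -32 at step 11.
Second: cycles through 2, -6, 2, 9 every 4 steps. Step 11 lands at position 3 of the cycle → 9.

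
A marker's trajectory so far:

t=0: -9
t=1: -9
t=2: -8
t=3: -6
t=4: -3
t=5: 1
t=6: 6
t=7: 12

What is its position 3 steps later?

36

Successive displacements: +0, +1, +2, +3, +4, +5, +6 — each changes by +1.
step 8: 12 + 7 → 19
step 9: 19 + 8 → 27
step 10: 27 + 9 → 36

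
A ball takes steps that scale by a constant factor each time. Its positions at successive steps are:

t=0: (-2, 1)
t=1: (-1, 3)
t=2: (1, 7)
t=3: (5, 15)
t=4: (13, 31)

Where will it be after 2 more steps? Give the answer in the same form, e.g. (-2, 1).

(61, 127)

Consecutive displacements (+1, +2), (+2, +4), (+4, +8), (+8, +16) scale by a factor of 2 each step.
step 5: (13, 31) + (+16, +32) → (29, 63)
step 6: (29, 63) + (+32, +64) → (61, 127)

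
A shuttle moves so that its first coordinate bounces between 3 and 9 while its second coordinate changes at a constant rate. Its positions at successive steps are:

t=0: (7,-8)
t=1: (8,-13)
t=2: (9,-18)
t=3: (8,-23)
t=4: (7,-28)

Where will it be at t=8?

(3,-48)

The first coordinate reflects between 3 and 9, moving 1 per step.
  step 5: 7 → 6
  step 6: 6 → 5
  step 7: 5 → 4
  step 8: 4 → 3
The second coordinate changes by -5 each step: at step 8 it is -48.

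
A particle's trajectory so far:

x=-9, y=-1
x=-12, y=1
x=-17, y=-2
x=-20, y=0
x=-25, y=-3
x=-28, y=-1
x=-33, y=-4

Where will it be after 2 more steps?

Step-to-step displacements: (-3, +2), (-5, -3), (-3, +2), (-5, -3), (-3, +2), (-5, -3) — a repeating cycle of length 2.
step 7: apply (-3, +2) → x=-36, y=-2
step 8: apply (-5, -3) → x=-41, y=-5

x=-41, y=-5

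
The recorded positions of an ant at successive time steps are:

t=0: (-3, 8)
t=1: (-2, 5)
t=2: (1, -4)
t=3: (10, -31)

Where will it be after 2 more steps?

Consecutive displacements (+1, -3), (+3, -9), (+9, -27) scale by a factor of 3 each step.
step 4: (10, -31) + (+27, -81) → (37, -112)
step 5: (37, -112) + (+81, -243) → (118, -355)

(118, -355)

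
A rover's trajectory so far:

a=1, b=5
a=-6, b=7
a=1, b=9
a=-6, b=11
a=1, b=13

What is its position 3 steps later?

a=-6, b=19

The a coordinate repeats the cycle [1, -6] with period 2; step 7 mod 2 = 1, giving -6.
The b coordinate changes by +2 each step, so at step 7 it is 5 + 7·(2) = 19.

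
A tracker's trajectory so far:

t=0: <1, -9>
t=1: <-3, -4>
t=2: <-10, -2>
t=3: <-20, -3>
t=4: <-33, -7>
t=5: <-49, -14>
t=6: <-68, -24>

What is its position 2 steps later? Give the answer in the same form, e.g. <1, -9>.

Taking differences between consecutive positions: <-4, +5>, <-7, +2>, <-10, -1>, <-13, -4>, <-16, -7>, <-19, -10>. These grow by <-3, -3> each step.
step 7: <-68, -24> + <-22, -13> → <-90, -37>
step 8: <-90, -37> + <-25, -16> → <-115, -53>

<-115, -53>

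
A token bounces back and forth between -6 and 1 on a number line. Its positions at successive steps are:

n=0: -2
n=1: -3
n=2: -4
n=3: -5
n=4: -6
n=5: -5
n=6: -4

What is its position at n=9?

The value travels 1 per step and bounces off the walls at -6 and 1.
  step 7: -4 → -3
  step 8: -3 → -2
  step 9: -2 → -1

-1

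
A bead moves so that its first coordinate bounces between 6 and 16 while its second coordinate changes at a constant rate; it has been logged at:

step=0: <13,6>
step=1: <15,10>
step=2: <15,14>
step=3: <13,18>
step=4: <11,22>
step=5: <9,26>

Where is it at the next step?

<7,30>

The first coordinate travels 2 per step and bounces off the walls at 6 and 16.
  step 6: 9 → 7
The second coordinate changes by +4 each step: at step 6 it is 30.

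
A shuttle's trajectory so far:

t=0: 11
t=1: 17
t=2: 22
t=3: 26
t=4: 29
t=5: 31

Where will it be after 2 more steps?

Successive displacements: +6, +5, +4, +3, +2 — each changes by -1.
step 6: 31 + 1 → 32
step 7: 32 + 0 → 32

32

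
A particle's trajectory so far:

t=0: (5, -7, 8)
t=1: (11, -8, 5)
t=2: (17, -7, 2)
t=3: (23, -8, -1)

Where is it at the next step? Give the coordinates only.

The first coordinate changes by +6 each step, so at step 4 it is 5 + 4·(6) = 29.
The second coordinate repeats the cycle [-7, -8] with period 2; step 4 mod 2 = 0, giving -7.
The third coordinate changes by -3 each step, so at step 4 it is 8 + 4·(-3) = -4.

(29, -7, -4)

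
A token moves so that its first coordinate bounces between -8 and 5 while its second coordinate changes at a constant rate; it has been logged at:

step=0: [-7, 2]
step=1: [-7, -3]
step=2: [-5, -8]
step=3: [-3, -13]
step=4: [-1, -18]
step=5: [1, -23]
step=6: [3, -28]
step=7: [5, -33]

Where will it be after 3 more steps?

[-1, -48]

The first coordinate reflects between -8 and 5, moving 2 per step.
  step 8: 5 → 3
  step 9: 3 → 1
  step 10: 1 → -1
The second coordinate changes by -5 each step: at step 10 it is -48.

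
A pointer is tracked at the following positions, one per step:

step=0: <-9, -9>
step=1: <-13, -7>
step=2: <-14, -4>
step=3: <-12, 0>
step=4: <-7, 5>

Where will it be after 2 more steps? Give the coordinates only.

First differences are <-4, +2>, <-1, +3>, <+2, +4>, <+5, +5>; their common second difference is <+3, +1> (constant acceleration).
step 5: <-7, 5> + <+8, +6> → <1, 11>
step 6: <1, 11> + <+11, +7> → <12, 18>

<12, 18>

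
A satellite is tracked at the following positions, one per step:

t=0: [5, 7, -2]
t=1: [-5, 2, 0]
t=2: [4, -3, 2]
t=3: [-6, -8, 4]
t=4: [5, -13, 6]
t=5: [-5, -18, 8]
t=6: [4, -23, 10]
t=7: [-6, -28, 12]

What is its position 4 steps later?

The first coordinate repeats the cycle [5, -5, 4, -6] with period 4; step 11 mod 4 = 3, giving -6.
The second coordinate changes by -5 each step, so at step 11 it is 7 + 11·(-5) = -48.
The third coordinate changes by +2 each step, so at step 11 it is -2 + 11·(2) = 20.

[-6, -48, 20]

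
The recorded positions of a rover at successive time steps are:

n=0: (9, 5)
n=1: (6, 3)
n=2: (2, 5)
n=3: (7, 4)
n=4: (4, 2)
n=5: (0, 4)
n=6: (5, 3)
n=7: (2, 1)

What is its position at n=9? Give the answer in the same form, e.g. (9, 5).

The moves between consecutive positions are (-3, -2), (-4, +2), (+5, -1), (-3, -2), (-4, +2), (+5, -1), (-3, -2); they repeat the 3-cycle [(-3, -2), (-4, +2), (+5, -1)].
step 8: apply (-4, +2) → (-2, 3)
step 9: apply (+5, -1) → (3, 2)

(3, 2)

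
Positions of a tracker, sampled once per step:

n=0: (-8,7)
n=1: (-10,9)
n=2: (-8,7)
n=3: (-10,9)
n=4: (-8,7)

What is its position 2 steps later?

Consecutive displacements (-2,+2), (+2,-2), (-2,+2), (+2,-2) scale by a factor of -1 each step.
step 5: (-8,7) + (-2,+2) → (-10,9)
step 6: (-10,9) + (+2,-2) → (-8,7)

(-8,7)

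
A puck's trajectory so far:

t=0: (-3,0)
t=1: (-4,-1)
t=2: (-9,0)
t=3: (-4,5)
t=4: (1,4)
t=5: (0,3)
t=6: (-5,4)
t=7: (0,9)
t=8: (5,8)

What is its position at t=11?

(4,13)

The moves between consecutive positions are (-1,-1), (-5,+1), (+5,+5), (+5,-1), (-1,-1), (-5,+1), (+5,+5), (+5,-1); they repeat the 4-cycle [(-1,-1), (-5,+1), (+5,+5), (+5,-1)].
step 9: apply (-1,-1) → (4,7)
step 10: apply (-5,+1) → (-1,8)
step 11: apply (+5,+5) → (4,13)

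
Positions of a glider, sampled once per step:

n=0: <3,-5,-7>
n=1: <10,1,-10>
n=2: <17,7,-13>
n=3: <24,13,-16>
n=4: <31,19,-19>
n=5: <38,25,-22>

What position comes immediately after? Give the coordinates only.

<45,31,-25>

The position changes by <+7,+6,-3> every step.
step 6: <38,25,-22> + <+7,+6,-3> → <45,31,-25>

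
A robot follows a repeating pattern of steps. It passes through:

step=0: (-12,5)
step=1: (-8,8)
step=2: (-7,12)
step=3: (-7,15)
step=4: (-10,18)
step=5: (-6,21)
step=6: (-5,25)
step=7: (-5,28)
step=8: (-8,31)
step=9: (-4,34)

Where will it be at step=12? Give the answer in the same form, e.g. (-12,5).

(-6,44)

Step-to-step displacements: (+4,+3), (+1,+4), (+0,+3), (-3,+3), (+4,+3), (+1,+4), (+0,+3), (-3,+3), (+4,+3) — a repeating cycle of length 4.
step 10: apply (+1,+4) → (-3,38)
step 11: apply (+0,+3) → (-3,41)
step 12: apply (-3,+3) → (-6,44)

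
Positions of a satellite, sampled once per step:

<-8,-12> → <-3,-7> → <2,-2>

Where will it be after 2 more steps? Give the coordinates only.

Constant displacement of <+5,+5> per step.
step 3: <2,-2> + <+5,+5> → <7,3>
step 4: <7,3> + <+5,+5> → <12,8>

<12,8>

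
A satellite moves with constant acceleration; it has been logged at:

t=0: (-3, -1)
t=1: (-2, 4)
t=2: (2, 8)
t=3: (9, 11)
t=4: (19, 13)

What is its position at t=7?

(67, 13)

Successive displacements: (+1, +5), (+4, +4), (+7, +3), (+10, +2) — each changes by (+3, -1).
step 5: (19, 13) + (+13, +1) → (32, 14)
step 6: (32, 14) + (+16, +0) → (48, 14)
step 7: (48, 14) + (+19, -1) → (67, 13)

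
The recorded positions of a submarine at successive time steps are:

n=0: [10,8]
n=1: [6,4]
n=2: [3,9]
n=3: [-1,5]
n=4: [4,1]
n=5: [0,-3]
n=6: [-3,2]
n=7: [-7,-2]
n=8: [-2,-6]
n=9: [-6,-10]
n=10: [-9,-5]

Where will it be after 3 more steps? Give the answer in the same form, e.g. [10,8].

Step-to-step displacements: [-4,-4], [-3,+5], [-4,-4], [+5,-4], [-4,-4], [-3,+5], [-4,-4], [+5,-4], [-4,-4], [-3,+5] — a repeating cycle of length 4.
step 11: apply [-4,-4] → [-13,-9]
step 12: apply [+5,-4] → [-8,-13]
step 13: apply [-4,-4] → [-12,-17]

[-12,-17]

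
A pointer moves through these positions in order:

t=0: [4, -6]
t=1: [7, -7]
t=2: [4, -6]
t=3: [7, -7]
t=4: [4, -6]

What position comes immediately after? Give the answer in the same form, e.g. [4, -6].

Consecutive displacements [+3, -1], [-3, +1], [+3, -1], [-3, +1] scale by a factor of -1 each step.
step 5: [4, -6] + [+3, -1] → [7, -7]

[7, -7]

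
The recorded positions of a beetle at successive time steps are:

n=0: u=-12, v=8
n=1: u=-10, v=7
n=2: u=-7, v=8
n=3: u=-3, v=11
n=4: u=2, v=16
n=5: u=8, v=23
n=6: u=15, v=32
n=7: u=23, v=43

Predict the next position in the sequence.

u=32, v=56

Successive displacements: (+2, -1), (+3, +1), (+4, +3), (+5, +5), (+6, +7), (+7, +9), (+8, +11) — each changes by (+1, +2).
step 8: u=23, v=43 + (+9, +13) → u=32, v=56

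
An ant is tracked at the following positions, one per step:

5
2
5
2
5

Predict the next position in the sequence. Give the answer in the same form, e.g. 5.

Consecutive displacements -3, +3, -3, +3 scale by a factor of -1 each step.
step 5: 5 − 3 → 2

2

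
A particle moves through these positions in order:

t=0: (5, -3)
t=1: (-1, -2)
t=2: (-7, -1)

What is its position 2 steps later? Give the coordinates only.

(-19, 1)

The position changes by (-6, +1) every step.
step 3: (-7, -1) + (-6, +1) → (-13, 0)
step 4: (-13, 0) + (-6, +1) → (-19, 1)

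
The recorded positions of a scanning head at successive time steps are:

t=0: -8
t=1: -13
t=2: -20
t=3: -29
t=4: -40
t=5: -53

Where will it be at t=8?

-104

Successive displacements: -5, -7, -9, -11, -13 — each changes by -2.
step 6: -53 − 15 → -68
step 7: -68 − 17 → -85
step 8: -85 − 19 → -104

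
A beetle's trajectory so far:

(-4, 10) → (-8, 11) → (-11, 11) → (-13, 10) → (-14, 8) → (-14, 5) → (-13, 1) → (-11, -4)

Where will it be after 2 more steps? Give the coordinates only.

(-4, -17)

Successive displacements: (-4, +1), (-3, +0), (-2, -1), (-1, -2), (+0, -3), (+1, -4), (+2, -5) — each changes by (+1, -1).
step 8: (-11, -4) + (+3, -6) → (-8, -10)
step 9: (-8, -10) + (+4, -7) → (-4, -17)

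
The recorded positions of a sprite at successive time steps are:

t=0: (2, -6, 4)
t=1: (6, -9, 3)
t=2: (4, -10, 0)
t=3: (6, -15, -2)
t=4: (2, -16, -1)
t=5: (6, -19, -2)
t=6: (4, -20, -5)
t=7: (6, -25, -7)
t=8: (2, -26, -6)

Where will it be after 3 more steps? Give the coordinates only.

Differencing gives (+4, -3, -1), (-2, -1, -3), (+2, -5, -2), (-4, -1, +1), (+4, -3, -1), (-2, -1, -3), (+2, -5, -2), (-4, -1, +1). This is the pattern (+4, -3, -1), (-2, -1, -3), (+2, -5, -2), (-4, -1, +1) repeated.
step 9: apply (+4, -3, -1) → (6, -29, -7)
step 10: apply (-2, -1, -3) → (4, -30, -10)
step 11: apply (+2, -5, -2) → (6, -35, -12)

(6, -35, -12)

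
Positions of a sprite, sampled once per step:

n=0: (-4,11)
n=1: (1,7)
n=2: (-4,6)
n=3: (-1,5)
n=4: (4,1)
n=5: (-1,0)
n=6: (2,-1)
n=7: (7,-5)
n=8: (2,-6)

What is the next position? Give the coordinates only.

Step-to-step displacements: (+5,-4), (-5,-1), (+3,-1), (+5,-4), (-5,-1), (+3,-1), (+5,-4), (-5,-1) — a repeating cycle of length 3.
step 9: apply (+3,-1) → (5,-7)

(5,-7)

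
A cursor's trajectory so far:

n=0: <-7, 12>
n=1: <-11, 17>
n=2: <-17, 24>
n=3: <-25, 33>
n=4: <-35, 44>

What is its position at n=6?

<-61, 72>

Taking differences between consecutive positions: <-4, +5>, <-6, +7>, <-8, +9>, <-10, +11>. These grow by <-2, +2> each step.
step 5: <-35, 44> + <-12, +13> → <-47, 57>
step 6: <-47, 57> + <-14, +15> → <-61, 72>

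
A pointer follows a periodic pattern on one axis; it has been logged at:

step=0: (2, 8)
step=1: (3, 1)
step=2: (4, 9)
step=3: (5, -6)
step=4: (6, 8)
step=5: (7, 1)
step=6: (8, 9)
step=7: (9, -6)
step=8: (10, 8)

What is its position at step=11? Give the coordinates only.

First: linear, +1 per step → 13 at step 11.
Second: cycles through 8, 1, 9, -6 every 4 steps. Step 11 lands at position 3 of the cycle → -6.

(13, -6)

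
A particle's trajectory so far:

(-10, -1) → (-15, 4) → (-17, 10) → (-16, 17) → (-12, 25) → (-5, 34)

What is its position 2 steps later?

First differences are (-5, +5), (-2, +6), (+1, +7), (+4, +8), (+7, +9); their common second difference is (+3, +1) (constant acceleration).
step 6: (-5, 34) + (+10, +10) → (5, 44)
step 7: (5, 44) + (+13, +11) → (18, 55)

(18, 55)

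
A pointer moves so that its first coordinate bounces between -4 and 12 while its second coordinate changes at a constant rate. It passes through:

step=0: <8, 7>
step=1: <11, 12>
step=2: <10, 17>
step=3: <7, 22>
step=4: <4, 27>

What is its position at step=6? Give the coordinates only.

The first coordinate reflects between -4 and 12, moving 3 per step.
  step 5: 4 → 1
  step 6: 1 → -2
The second coordinate changes by +5 each step: at step 6 it is 37.

<-2, 37>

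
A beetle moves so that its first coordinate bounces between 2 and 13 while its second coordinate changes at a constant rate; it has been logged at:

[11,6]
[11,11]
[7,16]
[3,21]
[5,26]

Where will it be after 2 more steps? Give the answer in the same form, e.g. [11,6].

The first coordinate reflects between 2 and 13, moving 4 per step.
  step 5: 5 → 9
  step 6: 9 → 13
The second coordinate changes by +5 each step: at step 6 it is 36.

[13,36]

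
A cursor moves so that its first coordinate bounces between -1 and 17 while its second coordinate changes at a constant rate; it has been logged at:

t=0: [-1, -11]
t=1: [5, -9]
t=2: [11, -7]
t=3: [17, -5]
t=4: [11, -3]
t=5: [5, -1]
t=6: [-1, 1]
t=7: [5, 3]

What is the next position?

[11, 5]

The first coordinate reflects between -1 and 17, moving 6 per step.
  step 8: 5 → 11
The second coordinate changes by +2 each step: at step 8 it is 5.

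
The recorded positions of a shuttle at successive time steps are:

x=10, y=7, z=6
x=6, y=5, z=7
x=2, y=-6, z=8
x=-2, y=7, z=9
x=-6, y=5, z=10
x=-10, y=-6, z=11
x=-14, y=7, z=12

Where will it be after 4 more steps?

x=-30, y=5, z=16

X: linear, -4 per step → -30 at step 10.
Y: cycles through 7, 5, -6 every 3 steps. Step 10 lands at position 1 of the cycle → 5.
Z: linear, +1 per step → 16 at step 10.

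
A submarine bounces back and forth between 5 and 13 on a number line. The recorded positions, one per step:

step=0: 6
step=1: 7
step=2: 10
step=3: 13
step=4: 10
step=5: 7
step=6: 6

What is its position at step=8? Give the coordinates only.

12

The value travels 3 per step and bounces off the walls at 5 and 13.
  step 7: 6 → 9
  step 8: 9 → 12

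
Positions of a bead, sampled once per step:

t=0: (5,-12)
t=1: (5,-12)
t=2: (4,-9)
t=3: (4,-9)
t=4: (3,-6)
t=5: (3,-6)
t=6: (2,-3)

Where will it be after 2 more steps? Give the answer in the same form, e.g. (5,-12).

(1,0)

The moves between consecutive positions are (+0,+0), (-1,+3), (+0,+0), (-1,+3), (+0,+0), (-1,+3); they repeat the 2-cycle [(+0,+0), (-1,+3)].
step 7: apply (+0,+0) → (2,-3)
step 8: apply (-1,+3) → (1,0)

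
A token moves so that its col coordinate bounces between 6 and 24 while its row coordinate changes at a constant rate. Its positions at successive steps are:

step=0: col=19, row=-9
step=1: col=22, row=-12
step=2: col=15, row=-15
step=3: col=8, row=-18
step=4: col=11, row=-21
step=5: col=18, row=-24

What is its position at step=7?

col=16, row=-30

The col coordinate reflects between 6 and 24, moving 7 per step.
  step 6: 18 → 23
  step 7: 23 → 16
The row coordinate changes by -3 each step: at step 7 it is -30.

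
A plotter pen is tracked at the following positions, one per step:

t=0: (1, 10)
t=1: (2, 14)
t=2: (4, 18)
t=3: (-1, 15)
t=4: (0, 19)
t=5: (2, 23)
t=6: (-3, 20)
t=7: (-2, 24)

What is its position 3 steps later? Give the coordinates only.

The moves between consecutive positions are (+1, +4), (+2, +4), (-5, -3), (+1, +4), (+2, +4), (-5, -3), (+1, +4); they repeat the 3-cycle [(+1, +4), (+2, +4), (-5, -3)].
step 8: apply (+2, +4) → (0, 28)
step 9: apply (-5, -3) → (-5, 25)
step 10: apply (+1, +4) → (-4, 29)

(-4, 29)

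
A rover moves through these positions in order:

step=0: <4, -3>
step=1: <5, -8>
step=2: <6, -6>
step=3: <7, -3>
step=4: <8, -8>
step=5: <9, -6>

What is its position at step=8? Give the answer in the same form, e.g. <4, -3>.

The first coordinate changes by +1 each step, so at step 8 it is 4 + 8·(1) = 12.
The second coordinate repeats the cycle [-3, -8, -6] with period 3; step 8 mod 3 = 2, giving -6.

<12, -6>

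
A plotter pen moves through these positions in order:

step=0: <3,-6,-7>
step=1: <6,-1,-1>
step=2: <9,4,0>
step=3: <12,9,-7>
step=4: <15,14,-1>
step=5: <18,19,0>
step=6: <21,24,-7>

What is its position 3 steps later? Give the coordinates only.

<30,39,-7>

First: linear, +3 per step → 30 at step 9.
Second: linear, +5 per step → 39 at step 9.
Third: cycles through -7, -1, 0 every 3 steps. Step 9 lands at position 0 of the cycle → -7.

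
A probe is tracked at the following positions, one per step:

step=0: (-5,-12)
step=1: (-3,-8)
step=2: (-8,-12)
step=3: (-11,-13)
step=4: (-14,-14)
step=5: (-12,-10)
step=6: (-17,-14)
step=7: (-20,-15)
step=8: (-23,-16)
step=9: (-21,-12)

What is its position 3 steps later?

The moves between consecutive positions are (+2,+4), (-5,-4), (-3,-1), (-3,-1), (+2,+4), (-5,-4), (-3,-1), (-3,-1), (+2,+4); they repeat the 4-cycle [(+2,+4), (-5,-4), (-3,-1), (-3,-1)].
step 10: apply (-5,-4) → (-26,-16)
step 11: apply (-3,-1) → (-29,-17)
step 12: apply (-3,-1) → (-32,-18)

(-32,-18)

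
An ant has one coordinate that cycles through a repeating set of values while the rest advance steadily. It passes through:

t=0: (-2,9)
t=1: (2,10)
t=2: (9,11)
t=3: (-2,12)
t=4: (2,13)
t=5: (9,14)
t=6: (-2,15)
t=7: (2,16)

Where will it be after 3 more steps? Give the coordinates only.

First: cycles through -2, 2, 9 every 3 steps. Step 10 lands at position 1 of the cycle → 2.
Second: linear, +1 per step → 19 at step 10.

(2,19)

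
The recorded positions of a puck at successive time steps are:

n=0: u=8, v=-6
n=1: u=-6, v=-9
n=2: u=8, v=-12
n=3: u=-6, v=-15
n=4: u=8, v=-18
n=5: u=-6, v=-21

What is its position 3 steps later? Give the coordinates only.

The u coordinate repeats the cycle [8, -6] with period 2; step 8 mod 2 = 0, giving 8.
The v coordinate changes by -3 each step, so at step 8 it is -6 + 8·(-3) = -30.

u=8, v=-30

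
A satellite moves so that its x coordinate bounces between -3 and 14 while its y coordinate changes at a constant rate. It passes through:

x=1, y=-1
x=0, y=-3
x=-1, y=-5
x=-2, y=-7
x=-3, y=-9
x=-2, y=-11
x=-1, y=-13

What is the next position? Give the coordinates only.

x=0, y=-15

The x coordinate reflects between -3 and 14, moving 1 per step.
  step 7: -1 → 0
The y coordinate changes by -2 each step: at step 7 it is -15.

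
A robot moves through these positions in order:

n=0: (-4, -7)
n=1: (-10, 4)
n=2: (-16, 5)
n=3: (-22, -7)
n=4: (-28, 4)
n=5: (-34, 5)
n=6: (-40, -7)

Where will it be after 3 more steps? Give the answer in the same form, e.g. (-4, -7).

First: linear, -6 per step → -58 at step 9.
Second: cycles through -7, 4, 5 every 3 steps. Step 9 lands at position 0 of the cycle → -7.

(-58, -7)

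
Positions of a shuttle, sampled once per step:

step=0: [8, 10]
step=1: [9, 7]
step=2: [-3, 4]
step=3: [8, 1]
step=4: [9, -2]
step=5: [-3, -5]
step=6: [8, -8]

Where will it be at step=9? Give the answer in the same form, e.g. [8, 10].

The first coordinate repeats the cycle [8, 9, -3] with period 3; step 9 mod 3 = 0, giving 8.
The second coordinate changes by -3 each step, so at step 9 it is 10 + 9·(-3) = -17.

[8, -17]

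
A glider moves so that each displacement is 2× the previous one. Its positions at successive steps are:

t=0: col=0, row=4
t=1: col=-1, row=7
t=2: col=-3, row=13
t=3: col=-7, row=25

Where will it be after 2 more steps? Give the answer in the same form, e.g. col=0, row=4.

The jumps are (-1, +3), (-2, +6), (-4, +12) — a geometric progression with ratio 2.
step 4: col=-7, row=25 + (-8, +24) → col=-15, row=49
step 5: col=-15, row=49 + (-16, +48) → col=-31, row=97

col=-31, row=97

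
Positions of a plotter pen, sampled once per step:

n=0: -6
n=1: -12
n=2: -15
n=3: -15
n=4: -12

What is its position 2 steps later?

Taking differences between consecutive positions: -6, -3, +0, +3. These grow by +3 each step.
step 5: -12 + 6 → -6
step 6: -6 + 9 → 3

3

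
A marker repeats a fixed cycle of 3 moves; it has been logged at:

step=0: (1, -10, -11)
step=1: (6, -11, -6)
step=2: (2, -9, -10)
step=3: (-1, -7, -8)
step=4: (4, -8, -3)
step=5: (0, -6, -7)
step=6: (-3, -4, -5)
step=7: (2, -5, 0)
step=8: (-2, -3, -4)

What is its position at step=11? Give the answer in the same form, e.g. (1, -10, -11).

(-4, 0, -1)

Differencing gives (+5, -1, +5), (-4, +2, -4), (-3, +2, +2), (+5, -1, +5), (-4, +2, -4), (-3, +2, +2), (+5, -1, +5), (-4, +2, -4). This is the pattern (+5, -1, +5), (-4, +2, -4), (-3, +2, +2) repeated.
step 9: apply (-3, +2, +2) → (-5, -1, -2)
step 10: apply (+5, -1, +5) → (0, -2, 3)
step 11: apply (-4, +2, -4) → (-4, 0, -1)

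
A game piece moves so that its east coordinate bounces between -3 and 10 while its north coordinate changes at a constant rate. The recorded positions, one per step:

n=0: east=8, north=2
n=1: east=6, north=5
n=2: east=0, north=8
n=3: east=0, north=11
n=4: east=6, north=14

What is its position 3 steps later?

east=-2, north=23

The east coordinate reflects between -3 and 10, moving 6 per step.
  step 5: 6 → 8
  step 6: 8 → 2
  step 7: 2 → -2
The north coordinate changes by +3 each step: at step 7 it is 23.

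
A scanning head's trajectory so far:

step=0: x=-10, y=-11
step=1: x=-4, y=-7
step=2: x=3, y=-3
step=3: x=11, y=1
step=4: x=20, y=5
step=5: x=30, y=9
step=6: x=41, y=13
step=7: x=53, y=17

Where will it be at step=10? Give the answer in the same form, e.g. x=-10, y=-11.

x=95, y=29

Taking differences between consecutive positions: (+6, +4), (+7, +4), (+8, +4), (+9, +4), (+10, +4), (+11, +4), (+12, +4). These grow by (+1, +0) each step.
step 8: x=53, y=17 + (+13, +4) → x=66, y=21
step 9: x=66, y=21 + (+14, +4) → x=80, y=25
step 10: x=80, y=25 + (+15, +4) → x=95, y=29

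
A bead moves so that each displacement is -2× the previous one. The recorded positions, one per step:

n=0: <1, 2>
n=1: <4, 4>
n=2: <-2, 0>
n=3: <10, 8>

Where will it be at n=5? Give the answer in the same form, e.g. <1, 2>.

Step-to-step displacements: <+3, +2>, <-6, -4>, <+12, +8>; each is -2× the previous.
step 4: <10, 8> + <-24, -16> → <-14, -8>
step 5: <-14, -8> + <+48, +32> → <34, 24>

<34, 24>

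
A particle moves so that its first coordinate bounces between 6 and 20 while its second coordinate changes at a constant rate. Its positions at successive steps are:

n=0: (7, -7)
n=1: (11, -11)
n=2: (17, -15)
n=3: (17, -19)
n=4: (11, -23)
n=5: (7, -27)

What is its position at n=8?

The first coordinate reflects between 6 and 20, moving 6 per step.
  step 6: 7 → 13
  step 7: 13 → 19
  step 8: 19 → 15
The second coordinate changes by -4 each step: at step 8 it is -39.

(15, -39)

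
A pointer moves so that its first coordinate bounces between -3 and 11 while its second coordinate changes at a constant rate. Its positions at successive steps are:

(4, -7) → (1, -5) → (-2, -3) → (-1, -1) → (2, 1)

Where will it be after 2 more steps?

(8, 5)

The first coordinate reflects between -3 and 11, moving 3 per step.
  step 5: 2 → 5
  step 6: 5 → 8
The second coordinate changes by +2 each step: at step 6 it is 5.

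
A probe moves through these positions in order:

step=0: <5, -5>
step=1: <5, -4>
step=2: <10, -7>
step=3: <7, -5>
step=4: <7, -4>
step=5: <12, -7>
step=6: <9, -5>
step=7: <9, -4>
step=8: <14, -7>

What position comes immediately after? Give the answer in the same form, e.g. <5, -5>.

<11, -5>

Step-to-step displacements: <+0, +1>, <+5, -3>, <-3, +2>, <+0, +1>, <+5, -3>, <-3, +2>, <+0, +1>, <+5, -3> — a repeating cycle of length 3.
step 9: apply <-3, +2> → <11, -5>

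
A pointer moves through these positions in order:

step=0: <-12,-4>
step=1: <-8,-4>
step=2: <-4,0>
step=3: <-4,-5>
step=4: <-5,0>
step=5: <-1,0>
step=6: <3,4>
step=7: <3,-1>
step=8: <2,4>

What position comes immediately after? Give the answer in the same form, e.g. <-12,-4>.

Step-to-step displacements: <+4,+0>, <+4,+4>, <+0,-5>, <-1,+5>, <+4,+0>, <+4,+4>, <+0,-5>, <-1,+5> — a repeating cycle of length 4.
step 9: apply <+4,+0> → <6,4>

<6,4>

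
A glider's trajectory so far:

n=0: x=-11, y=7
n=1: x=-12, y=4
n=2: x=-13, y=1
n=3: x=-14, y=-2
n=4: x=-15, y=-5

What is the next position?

x=-16, y=-8

Each step adds (-1, -3) to the position.
step 5: x=-15, y=-5 + (-1, -3) → x=-16, y=-8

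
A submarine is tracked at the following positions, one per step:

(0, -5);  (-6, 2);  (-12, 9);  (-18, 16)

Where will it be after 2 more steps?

Constant displacement of (-6, +7) per step.
step 4: (-18, 16) + (-6, +7) → (-24, 23)
step 5: (-24, 23) + (-6, +7) → (-30, 30)

(-30, 30)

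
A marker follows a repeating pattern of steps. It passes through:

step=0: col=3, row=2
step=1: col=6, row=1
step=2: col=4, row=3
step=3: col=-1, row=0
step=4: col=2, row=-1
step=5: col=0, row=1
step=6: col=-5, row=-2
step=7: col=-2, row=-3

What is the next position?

col=-4, row=-1

Step-to-step displacements: (+3, -1), (-2, +2), (-5, -3), (+3, -1), (-2, +2), (-5, -3), (+3, -1) — a repeating cycle of length 3.
step 8: apply (-2, +2) → col=-4, row=-1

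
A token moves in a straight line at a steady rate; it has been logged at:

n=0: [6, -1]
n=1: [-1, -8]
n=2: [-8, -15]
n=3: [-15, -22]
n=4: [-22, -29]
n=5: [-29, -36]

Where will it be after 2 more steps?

[-43, -50]

Each step adds [-7, -7] to the position.
step 6: [-29, -36] + [-7, -7] → [-36, -43]
step 7: [-36, -43] + [-7, -7] → [-43, -50]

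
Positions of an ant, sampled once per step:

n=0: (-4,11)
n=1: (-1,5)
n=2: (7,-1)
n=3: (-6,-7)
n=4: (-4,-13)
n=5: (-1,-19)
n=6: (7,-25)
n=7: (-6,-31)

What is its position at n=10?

(7,-49)

First: cycles through -4, -1, 7, -6 every 4 steps. Step 10 lands at position 2 of the cycle → 7.
Second: linear, -6 per step → -49 at step 10.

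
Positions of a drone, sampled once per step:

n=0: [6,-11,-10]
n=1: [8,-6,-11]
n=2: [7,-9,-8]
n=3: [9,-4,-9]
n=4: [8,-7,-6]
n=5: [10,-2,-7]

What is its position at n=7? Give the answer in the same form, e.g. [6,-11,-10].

[11,0,-5]

Differencing gives [+2,+5,-1], [-1,-3,+3], [+2,+5,-1], [-1,-3,+3], [+2,+5,-1]. This is the pattern [+2,+5,-1], [-1,-3,+3] repeated.
step 6: apply [-1,-3,+3] → [9,-5,-4]
step 7: apply [+2,+5,-1] → [11,0,-5]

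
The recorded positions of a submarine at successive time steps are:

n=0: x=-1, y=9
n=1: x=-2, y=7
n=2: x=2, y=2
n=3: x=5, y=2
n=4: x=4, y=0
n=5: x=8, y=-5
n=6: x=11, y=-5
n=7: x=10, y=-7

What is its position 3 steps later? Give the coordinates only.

Step-to-step displacements: (-1, -2), (+4, -5), (+3, +0), (-1, -2), (+4, -5), (+3, +0), (-1, -2) — a repeating cycle of length 3.
step 8: apply (+4, -5) → x=14, y=-12
step 9: apply (+3, +0) → x=17, y=-12
step 10: apply (-1, -2) → x=16, y=-14

x=16, y=-14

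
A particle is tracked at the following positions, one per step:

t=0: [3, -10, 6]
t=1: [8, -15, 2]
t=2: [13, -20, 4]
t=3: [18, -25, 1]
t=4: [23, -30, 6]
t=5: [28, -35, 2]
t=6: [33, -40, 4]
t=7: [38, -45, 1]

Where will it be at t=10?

[53, -60, 4]

The first coordinate changes by +5 each step, so at step 10 it is 3 + 10·(5) = 53.
The second coordinate changes by -5 each step, so at step 10 it is -10 + 10·(-5) = -60.
The third coordinate repeats the cycle [6, 2, 4, 1] with period 4; step 10 mod 4 = 2, giving 4.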